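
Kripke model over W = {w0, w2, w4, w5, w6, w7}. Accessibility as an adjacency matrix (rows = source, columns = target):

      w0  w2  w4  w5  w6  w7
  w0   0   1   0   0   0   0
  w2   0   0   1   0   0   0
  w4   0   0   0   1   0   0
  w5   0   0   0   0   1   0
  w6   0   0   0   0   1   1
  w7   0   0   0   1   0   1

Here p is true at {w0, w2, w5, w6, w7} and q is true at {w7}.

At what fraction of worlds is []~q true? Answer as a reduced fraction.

2/3

w0: successors {w2}; ~q there: w2:T. ✓
w2: successors {w4}; ~q there: w4:T. ✓
w4: successors {w5}; ~q there: w5:T. ✓
w5: successors {w6}; ~q there: w6:T. ✓
w6: successors {w6, w7}; ~q there: w6:T, w7:F. ✗
w7: successors {w5, w7}; ~q there: w5:T, w7:F. ✗
That's 4 of 6 worlds, so 4/6 = 2/3.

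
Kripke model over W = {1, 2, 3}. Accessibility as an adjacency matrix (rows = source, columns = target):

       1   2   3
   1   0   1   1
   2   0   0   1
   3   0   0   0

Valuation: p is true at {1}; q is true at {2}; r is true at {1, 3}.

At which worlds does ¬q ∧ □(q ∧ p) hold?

{3}

1: ¬q is T, □(q ∧ p) is F. ✗
2: ¬q is F, □(q ∧ p) is F. ✗
3: ¬q is T, □(q ∧ p) is T. ✓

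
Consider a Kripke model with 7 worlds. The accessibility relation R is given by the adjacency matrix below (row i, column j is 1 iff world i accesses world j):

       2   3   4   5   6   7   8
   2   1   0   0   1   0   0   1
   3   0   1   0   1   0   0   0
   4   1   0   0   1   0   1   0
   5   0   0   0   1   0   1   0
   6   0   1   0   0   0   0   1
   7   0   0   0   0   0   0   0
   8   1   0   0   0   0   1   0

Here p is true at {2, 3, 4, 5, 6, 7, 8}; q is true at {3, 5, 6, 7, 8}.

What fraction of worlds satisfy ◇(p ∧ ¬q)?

2: successors {2, 5, 8}; p ∧ ¬q there: 2:T, 5:F, 8:F. ✓
3: successors {3, 5}; p ∧ ¬q there: 3:F, 5:F. ✗
4: successors {2, 5, 7}; p ∧ ¬q there: 2:T, 5:F, 7:F. ✓
5: successors {5, 7}; p ∧ ¬q there: 5:F, 7:F. ✗
6: successors {3, 8}; p ∧ ¬q there: 3:F, 8:F. ✗
7: no successors, so ◇(p ∧ ¬q) fails. ✗
8: successors {2, 7}; p ∧ ¬q there: 2:T, 7:F. ✓
That's 3 of 7 worlds, so 3/7.

3/7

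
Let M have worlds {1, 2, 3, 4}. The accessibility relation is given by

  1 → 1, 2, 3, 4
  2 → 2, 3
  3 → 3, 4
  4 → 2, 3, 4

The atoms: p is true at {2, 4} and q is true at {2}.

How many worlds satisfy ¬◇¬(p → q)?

1

1: ◇¬(p → q) is T. ✗
2: ◇¬(p → q) is F. ✓
3: ◇¬(p → q) is T. ✗
4: ◇¬(p → q) is T. ✗
Satisfying worlds: {2}.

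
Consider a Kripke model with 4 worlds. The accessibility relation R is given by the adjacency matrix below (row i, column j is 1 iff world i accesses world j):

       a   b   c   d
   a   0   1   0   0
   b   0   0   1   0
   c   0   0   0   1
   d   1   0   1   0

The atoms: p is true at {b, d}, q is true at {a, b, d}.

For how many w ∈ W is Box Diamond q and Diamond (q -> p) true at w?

3

a: Box Diamond q is F, Diamond (q -> p) is T. ✗
b: Box Diamond q is T, Diamond (q -> p) is T. ✓
c: Box Diamond q is T, Diamond (q -> p) is T. ✓
d: Box Diamond q is T, Diamond (q -> p) is T. ✓
Satisfying worlds: {b, c, d}.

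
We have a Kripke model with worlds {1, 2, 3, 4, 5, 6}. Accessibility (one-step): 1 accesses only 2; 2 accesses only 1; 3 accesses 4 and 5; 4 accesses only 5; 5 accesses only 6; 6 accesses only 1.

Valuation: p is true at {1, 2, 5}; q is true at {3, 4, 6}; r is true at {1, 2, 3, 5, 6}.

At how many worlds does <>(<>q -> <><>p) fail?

1: successors {2}; <>q -> <><>p there: 2:T. ✓
2: successors {1}; <>q -> <><>p there: 1:T. ✓
3: successors {4, 5}; <>q -> <><>p there: 4:T, 5:T. ✓
4: successors {5}; <>q -> <><>p there: 5:T. ✓
5: successors {6}; <>q -> <><>p there: 6:T. ✓
6: successors {1}; <>q -> <><>p there: 1:T. ✓
Satisfying worlds: {1, 2, 3, 4, 5, 6}.
So <>(<>q -> <><>p) fails at the other 0 worlds.

0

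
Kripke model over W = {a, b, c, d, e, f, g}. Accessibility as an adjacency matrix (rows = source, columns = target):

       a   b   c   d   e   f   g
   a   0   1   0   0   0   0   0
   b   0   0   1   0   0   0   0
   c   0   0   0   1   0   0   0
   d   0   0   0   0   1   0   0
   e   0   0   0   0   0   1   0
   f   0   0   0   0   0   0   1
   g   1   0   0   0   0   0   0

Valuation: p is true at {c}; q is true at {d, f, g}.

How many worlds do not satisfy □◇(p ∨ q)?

a: successors {b}; ◇(p ∨ q) there: b:T. ✓
b: successors {c}; ◇(p ∨ q) there: c:T. ✓
c: successors {d}; ◇(p ∨ q) there: d:F. ✗
d: successors {e}; ◇(p ∨ q) there: e:T. ✓
e: successors {f}; ◇(p ∨ q) there: f:T. ✓
f: successors {g}; ◇(p ∨ q) there: g:F. ✗
g: successors {a}; ◇(p ∨ q) there: a:F. ✗
Satisfying worlds: {a, b, d, e}.
So □◇(p ∨ q) fails at the other 3 worlds.

3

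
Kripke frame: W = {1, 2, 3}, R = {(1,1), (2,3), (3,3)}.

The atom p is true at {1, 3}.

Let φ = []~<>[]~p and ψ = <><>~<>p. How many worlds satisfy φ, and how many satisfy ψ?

3 and 0

For []~<>[]~p:
1: successors {1}; ~<>[]~p there: 1:T. ✓
2: successors {3}; ~<>[]~p there: 3:T. ✓
3: successors {3}; ~<>[]~p there: 3:T. ✓
— 3 worlds.
For <><>~<>p:
1: successors {1}; <>~<>p there: 1:F. ✗
2: successors {3}; <>~<>p there: 3:F. ✗
3: successors {3}; <>~<>p there: 3:F. ✗
— 0 worlds.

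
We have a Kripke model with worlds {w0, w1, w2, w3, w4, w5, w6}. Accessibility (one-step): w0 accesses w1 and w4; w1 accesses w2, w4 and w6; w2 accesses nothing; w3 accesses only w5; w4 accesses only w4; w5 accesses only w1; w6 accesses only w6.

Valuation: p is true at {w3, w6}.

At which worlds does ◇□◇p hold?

w0: successors {w1, w4}; □◇p there: w1:F, w4:F. ✗
w1: successors {w2, w4, w6}; □◇p there: w2:T, w4:F, w6:T. ✓
w2: no successors, so ◇□◇p fails. ✗
w3: successors {w5}; □◇p there: w5:T. ✓
w4: successors {w4}; □◇p there: w4:F. ✗
w5: successors {w1}; □◇p there: w1:F. ✗
w6: successors {w6}; □◇p there: w6:T. ✓

{w1, w3, w6}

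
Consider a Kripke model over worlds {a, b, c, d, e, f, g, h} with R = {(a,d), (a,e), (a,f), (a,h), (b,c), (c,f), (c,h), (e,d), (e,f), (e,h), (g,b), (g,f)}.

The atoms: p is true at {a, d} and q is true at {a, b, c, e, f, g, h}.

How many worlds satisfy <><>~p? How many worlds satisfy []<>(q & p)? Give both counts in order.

For <><>~p:
a: successors {d, e, f, h}; <>~p there: d:F, e:T, f:F, h:F. ✓
b: successors {c}; <>~p there: c:T. ✓
c: successors {f, h}; <>~p there: f:F, h:F. ✗
d: no successors, so <><>~p fails. ✗
e: successors {d, f, h}; <>~p there: d:F, f:F, h:F. ✗
f: no successors, so <><>~p fails. ✗
g: successors {b, f}; <>~p there: b:T, f:F. ✓
h: no successors, so <><>~p fails. ✗
— 3 worlds.
For []<>(q & p):
a: successors {d, e, f, h}; <>(q & p) there: d:F, e:F, f:F, h:F. ✗
b: successors {c}; <>(q & p) there: c:F. ✗
c: successors {f, h}; <>(q & p) there: f:F, h:F. ✗
d: no successors, so []<>(q & p) holds vacuously. ✓
e: successors {d, f, h}; <>(q & p) there: d:F, f:F, h:F. ✗
f: no successors, so []<>(q & p) holds vacuously. ✓
g: successors {b, f}; <>(q & p) there: b:F, f:F. ✗
h: no successors, so []<>(q & p) holds vacuously. ✓
— 3 worlds.

3 and 3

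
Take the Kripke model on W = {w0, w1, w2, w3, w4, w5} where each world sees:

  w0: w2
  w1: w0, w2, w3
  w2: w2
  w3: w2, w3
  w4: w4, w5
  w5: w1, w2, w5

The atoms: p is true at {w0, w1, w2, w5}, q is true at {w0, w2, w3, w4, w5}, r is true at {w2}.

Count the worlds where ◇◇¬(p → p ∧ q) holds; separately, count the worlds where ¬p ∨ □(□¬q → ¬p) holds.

For ◇◇¬(p → p ∧ q):
w0: successors {w2}; ◇¬(p → p ∧ q) there: w2:F. ✗
w1: successors {w0, w2, w3}; ◇¬(p → p ∧ q) there: w0:F, w2:F, w3:F. ✗
w2: successors {w2}; ◇¬(p → p ∧ q) there: w2:F. ✗
w3: successors {w2, w3}; ◇¬(p → p ∧ q) there: w2:F, w3:F. ✗
w4: successors {w4, w5}; ◇¬(p → p ∧ q) there: w4:F, w5:T. ✓
w5: successors {w1, w2, w5}; ◇¬(p → p ∧ q) there: w1:F, w2:F, w5:T. ✓
— 2 worlds.
For ¬p ∨ □(□¬q → ¬p):
w0: ¬p is F, □(□¬q → ¬p) is T. ✓
w1: ¬p is F, □(□¬q → ¬p) is T. ✓
w2: ¬p is F, □(□¬q → ¬p) is T. ✓
w3: ¬p is T, □(□¬q → ¬p) is T. ✓
w4: ¬p is T, □(□¬q → ¬p) is T. ✓
w5: ¬p is F, □(□¬q → ¬p) is T. ✓
— 6 worlds.

2 and 6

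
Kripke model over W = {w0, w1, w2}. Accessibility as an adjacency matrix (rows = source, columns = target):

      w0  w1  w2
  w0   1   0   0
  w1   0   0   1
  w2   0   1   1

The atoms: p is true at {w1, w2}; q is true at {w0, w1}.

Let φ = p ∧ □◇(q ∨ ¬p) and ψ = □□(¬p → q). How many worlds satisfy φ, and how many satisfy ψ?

For p ∧ □◇(q ∨ ¬p):
w0: p is F, □◇(q ∨ ¬p) is T. ✗
w1: p is T, □◇(q ∨ ¬p) is T. ✓
w2: p is T, □◇(q ∨ ¬p) is F. ✗
— 1 world.
For □□(¬p → q):
w0: successors {w0}; □(¬p → q) there: w0:T. ✓
w1: successors {w2}; □(¬p → q) there: w2:T. ✓
w2: successors {w1, w2}; □(¬p → q) there: w1:T, w2:T. ✓
— 3 worlds.

1 and 3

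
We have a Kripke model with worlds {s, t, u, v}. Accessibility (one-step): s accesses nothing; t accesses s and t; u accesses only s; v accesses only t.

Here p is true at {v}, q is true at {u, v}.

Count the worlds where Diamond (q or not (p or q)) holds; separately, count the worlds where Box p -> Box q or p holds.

3 and 4

For Diamond (q or not (p or q)):
s: no successors, so Diamond (q or not (p or q)) fails. ✗
t: successors {s, t}; q or not (p or q) there: s:T, t:T. ✓
u: successors {s}; q or not (p or q) there: s:T. ✓
v: successors {t}; q or not (p or q) there: t:T. ✓
— 3 worlds.
For Box p -> Box q or p:
s: Box p is T, Box q or p is T. ✓
t: Box p is F, Box q or p is F. ✓
u: Box p is F, Box q or p is F. ✓
v: Box p is F, Box q or p is T. ✓
— 4 worlds.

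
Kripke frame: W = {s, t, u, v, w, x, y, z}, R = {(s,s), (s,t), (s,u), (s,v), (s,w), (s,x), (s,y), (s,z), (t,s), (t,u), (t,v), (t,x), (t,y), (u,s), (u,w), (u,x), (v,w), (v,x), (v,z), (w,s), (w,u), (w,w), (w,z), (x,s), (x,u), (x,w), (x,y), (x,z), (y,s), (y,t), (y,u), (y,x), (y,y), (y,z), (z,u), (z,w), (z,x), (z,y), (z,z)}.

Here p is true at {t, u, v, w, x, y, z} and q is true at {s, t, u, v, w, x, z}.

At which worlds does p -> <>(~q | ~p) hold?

{s, t, u, w, x, y, z}

s: p is F, <>(~q | ~p) is T. ✓
t: p is T, <>(~q | ~p) is T. ✓
u: p is T, <>(~q | ~p) is T. ✓
v: p is T, <>(~q | ~p) is F. ✗
w: p is T, <>(~q | ~p) is T. ✓
x: p is T, <>(~q | ~p) is T. ✓
y: p is T, <>(~q | ~p) is T. ✓
z: p is T, <>(~q | ~p) is T. ✓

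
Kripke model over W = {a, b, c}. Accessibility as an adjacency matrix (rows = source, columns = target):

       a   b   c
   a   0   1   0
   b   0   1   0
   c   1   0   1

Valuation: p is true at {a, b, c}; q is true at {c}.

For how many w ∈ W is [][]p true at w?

3

a: successors {b}; []p there: b:T. ✓
b: successors {b}; []p there: b:T. ✓
c: successors {a, c}; []p there: a:T, c:T. ✓
Satisfying worlds: {a, b, c}.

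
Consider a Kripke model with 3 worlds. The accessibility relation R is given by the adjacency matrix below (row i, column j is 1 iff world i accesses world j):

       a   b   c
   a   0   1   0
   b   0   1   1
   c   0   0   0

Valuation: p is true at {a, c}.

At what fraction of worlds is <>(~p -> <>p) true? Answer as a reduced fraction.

2/3

a: successors {b}; ~p -> <>p there: b:T. ✓
b: successors {b, c}; ~p -> <>p there: b:T, c:T. ✓
c: no successors, so <>(~p -> <>p) fails. ✗
That's 2 of 3 worlds, so 2/3.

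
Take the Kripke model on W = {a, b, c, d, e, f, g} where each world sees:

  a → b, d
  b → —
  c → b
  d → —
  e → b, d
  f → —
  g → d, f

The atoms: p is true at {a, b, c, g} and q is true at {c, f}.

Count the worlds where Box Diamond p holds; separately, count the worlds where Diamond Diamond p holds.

3 and 0

For Box Diamond p:
a: successors {b, d}; Diamond p there: b:F, d:F. ✗
b: no successors, so Box Diamond p holds vacuously. ✓
c: successors {b}; Diamond p there: b:F. ✗
d: no successors, so Box Diamond p holds vacuously. ✓
e: successors {b, d}; Diamond p there: b:F, d:F. ✗
f: no successors, so Box Diamond p holds vacuously. ✓
g: successors {d, f}; Diamond p there: d:F, f:F. ✗
— 3 worlds.
For Diamond Diamond p:
a: successors {b, d}; Diamond p there: b:F, d:F. ✗
b: no successors, so Diamond Diamond p fails. ✗
c: successors {b}; Diamond p there: b:F. ✗
d: no successors, so Diamond Diamond p fails. ✗
e: successors {b, d}; Diamond p there: b:F, d:F. ✗
f: no successors, so Diamond Diamond p fails. ✗
g: successors {d, f}; Diamond p there: d:F, f:F. ✗
— 0 worlds.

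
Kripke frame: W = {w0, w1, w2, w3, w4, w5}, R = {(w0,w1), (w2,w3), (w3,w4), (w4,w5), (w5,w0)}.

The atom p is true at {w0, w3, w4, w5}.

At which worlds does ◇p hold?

w0: successors {w1}; p there: w1:F. ✗
w1: no successors, so ◇p fails. ✗
w2: successors {w3}; p there: w3:T. ✓
w3: successors {w4}; p there: w4:T. ✓
w4: successors {w5}; p there: w5:T. ✓
w5: successors {w0}; p there: w0:T. ✓

{w2, w3, w4, w5}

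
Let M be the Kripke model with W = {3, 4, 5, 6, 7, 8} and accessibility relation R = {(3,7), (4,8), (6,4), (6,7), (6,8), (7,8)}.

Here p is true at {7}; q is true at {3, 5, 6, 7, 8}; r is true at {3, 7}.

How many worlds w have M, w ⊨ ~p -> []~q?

3: ~p is T, []~q is F. ✗
4: ~p is T, []~q is F. ✗
5: ~p is T, []~q is T. ✓
6: ~p is T, []~q is F. ✗
7: ~p is F, []~q is F. ✓
8: ~p is T, []~q is T. ✓
Satisfying worlds: {5, 7, 8}.

3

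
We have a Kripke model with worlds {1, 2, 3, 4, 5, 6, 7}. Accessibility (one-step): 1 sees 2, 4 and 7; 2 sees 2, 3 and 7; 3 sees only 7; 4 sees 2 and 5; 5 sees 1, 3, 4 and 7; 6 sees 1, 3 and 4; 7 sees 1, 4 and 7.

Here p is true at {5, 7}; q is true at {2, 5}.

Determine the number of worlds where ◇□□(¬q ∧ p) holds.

1: successors {2, 4, 7}; □□(¬q ∧ p) there: 2:F, 4:F, 7:F. ✗
2: successors {2, 3, 7}; □□(¬q ∧ p) there: 2:F, 3:F, 7:F. ✗
3: successors {7}; □□(¬q ∧ p) there: 7:F. ✗
4: successors {2, 5}; □□(¬q ∧ p) there: 2:F, 5:F. ✗
5: successors {1, 3, 4, 7}; □□(¬q ∧ p) there: 1:F, 3:F, 4:F, 7:F. ✗
6: successors {1, 3, 4}; □□(¬q ∧ p) there: 1:F, 3:F, 4:F. ✗
7: successors {1, 4, 7}; □□(¬q ∧ p) there: 1:F, 4:F, 7:F. ✗
Satisfying worlds: ∅.

0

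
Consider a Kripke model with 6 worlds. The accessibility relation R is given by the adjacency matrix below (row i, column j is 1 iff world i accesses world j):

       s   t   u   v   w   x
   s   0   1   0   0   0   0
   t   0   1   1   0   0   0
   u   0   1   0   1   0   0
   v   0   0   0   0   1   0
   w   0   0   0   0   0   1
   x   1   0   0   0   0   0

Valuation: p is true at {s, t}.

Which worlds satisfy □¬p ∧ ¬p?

s: □¬p is F, ¬p is F. ✗
t: □¬p is F, ¬p is F. ✗
u: □¬p is F, ¬p is T. ✗
v: □¬p is T, ¬p is T. ✓
w: □¬p is T, ¬p is T. ✓
x: □¬p is F, ¬p is T. ✗

{v, w}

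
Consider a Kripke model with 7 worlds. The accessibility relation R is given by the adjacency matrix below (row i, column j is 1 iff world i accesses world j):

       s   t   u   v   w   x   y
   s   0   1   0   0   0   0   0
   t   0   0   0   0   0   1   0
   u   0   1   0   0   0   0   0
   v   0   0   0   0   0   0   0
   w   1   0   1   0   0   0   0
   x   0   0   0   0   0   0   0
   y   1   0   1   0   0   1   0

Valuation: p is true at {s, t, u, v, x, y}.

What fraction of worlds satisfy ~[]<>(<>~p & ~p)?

s: []<>(<>~p & ~p) is F. ✓
t: []<>(<>~p & ~p) is F. ✓
u: []<>(<>~p & ~p) is F. ✓
v: []<>(<>~p & ~p) is T. ✗
w: []<>(<>~p & ~p) is F. ✓
x: []<>(<>~p & ~p) is T. ✗
y: []<>(<>~p & ~p) is F. ✓
That's 5 of 7 worlds, so 5/7.

5/7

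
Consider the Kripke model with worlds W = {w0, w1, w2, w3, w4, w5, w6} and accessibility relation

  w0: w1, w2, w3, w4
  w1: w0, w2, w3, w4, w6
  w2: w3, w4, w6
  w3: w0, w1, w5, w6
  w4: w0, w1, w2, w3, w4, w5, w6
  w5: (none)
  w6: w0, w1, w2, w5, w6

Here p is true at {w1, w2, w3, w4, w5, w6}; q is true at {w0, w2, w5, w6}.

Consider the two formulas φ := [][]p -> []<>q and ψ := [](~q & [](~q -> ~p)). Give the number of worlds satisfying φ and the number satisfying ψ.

For [][]p -> []<>q:
w0: [][]p is F, []<>q is T. ✓
w1: [][]p is F, []<>q is T. ✓
w2: [][]p is F, []<>q is T. ✓
w3: [][]p is F, []<>q is F. ✓
w4: [][]p is F, []<>q is F. ✓
w5: [][]p is T, []<>q is T. ✓
w6: [][]p is F, []<>q is F. ✓
— 7 worlds.
For [](~q & [](~q -> ~p)):
w0: successors {w1, w2, w3, w4}; ~q & [](~q -> ~p) there: w1:F, w2:F, w3:F, w4:F. ✗
w1: successors {w0, w2, w3, w4, w6}; ~q & [](~q -> ~p) there: w0:F, w2:F, w3:F, w4:F, w6:F. ✗
w2: successors {w3, w4, w6}; ~q & [](~q -> ~p) there: w3:F, w4:F, w6:F. ✗
w3: successors {w0, w1, w5, w6}; ~q & [](~q -> ~p) there: w0:F, w1:F, w5:F, w6:F. ✗
w4: successors {w0, w1, w2, w3, w4, w5, w6}; ~q & [](~q -> ~p) there: w0:F, w1:F, w2:F, w3:F, w4:F, w5:F, w6:F. ✗
w5: no successors, so [](~q & [](~q -> ~p)) holds vacuously. ✓
w6: successors {w0, w1, w2, w5, w6}; ~q & [](~q -> ~p) there: w0:F, w1:F, w2:F, w5:F, w6:F. ✗
— 1 world.

7 and 1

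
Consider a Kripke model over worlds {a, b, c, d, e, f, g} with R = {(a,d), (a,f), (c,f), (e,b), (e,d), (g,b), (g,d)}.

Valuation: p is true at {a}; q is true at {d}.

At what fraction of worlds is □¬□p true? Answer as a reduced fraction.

3/7

a: successors {d, f}; ¬□p there: d:F, f:F. ✗
b: no successors, so □¬□p holds vacuously. ✓
c: successors {f}; ¬□p there: f:F. ✗
d: no successors, so □¬□p holds vacuously. ✓
e: successors {b, d}; ¬□p there: b:F, d:F. ✗
f: no successors, so □¬□p holds vacuously. ✓
g: successors {b, d}; ¬□p there: b:F, d:F. ✗
That's 3 of 7 worlds, so 3/7.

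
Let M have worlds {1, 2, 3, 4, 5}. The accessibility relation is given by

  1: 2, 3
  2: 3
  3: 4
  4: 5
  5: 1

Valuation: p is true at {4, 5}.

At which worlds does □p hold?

1: successors {2, 3}; p there: 2:F, 3:F. ✗
2: successors {3}; p there: 3:F. ✗
3: successors {4}; p there: 4:T. ✓
4: successors {5}; p there: 5:T. ✓
5: successors {1}; p there: 1:F. ✗

{3, 4}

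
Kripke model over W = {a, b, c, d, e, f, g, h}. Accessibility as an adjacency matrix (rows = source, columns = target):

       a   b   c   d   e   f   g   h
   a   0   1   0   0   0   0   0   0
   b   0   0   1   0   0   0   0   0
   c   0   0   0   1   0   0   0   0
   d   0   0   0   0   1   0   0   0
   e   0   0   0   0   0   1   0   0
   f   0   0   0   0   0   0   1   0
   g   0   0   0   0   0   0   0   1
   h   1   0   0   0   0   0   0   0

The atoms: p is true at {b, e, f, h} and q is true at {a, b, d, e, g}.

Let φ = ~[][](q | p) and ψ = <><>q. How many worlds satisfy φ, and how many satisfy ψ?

For ~[][](q | p):
a: [][](q | p) is F. ✓
b: [][](q | p) is T. ✗
c: [][](q | p) is T. ✗
d: [][](q | p) is T. ✗
e: [][](q | p) is T. ✗
f: [][](q | p) is T. ✗
g: [][](q | p) is T. ✗
h: [][](q | p) is T. ✗
— 1 world.
For <><>q:
a: successors {b}; <>q there: b:F. ✗
b: successors {c}; <>q there: c:T. ✓
c: successors {d}; <>q there: d:T. ✓
d: successors {e}; <>q there: e:F. ✗
e: successors {f}; <>q there: f:T. ✓
f: successors {g}; <>q there: g:F. ✗
g: successors {h}; <>q there: h:T. ✓
h: successors {a}; <>q there: a:T. ✓
— 5 worlds.

1 and 5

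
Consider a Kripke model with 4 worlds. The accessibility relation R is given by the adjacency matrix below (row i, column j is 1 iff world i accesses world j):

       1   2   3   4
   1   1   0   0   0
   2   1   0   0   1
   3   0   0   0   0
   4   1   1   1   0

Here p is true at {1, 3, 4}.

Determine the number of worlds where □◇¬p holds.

1

1: successors {1}; ◇¬p there: 1:F. ✗
2: successors {1, 4}; ◇¬p there: 1:F, 4:T. ✗
3: no successors, so □◇¬p holds vacuously. ✓
4: successors {1, 2, 3}; ◇¬p there: 1:F, 2:F, 3:F. ✗
Satisfying worlds: {3}.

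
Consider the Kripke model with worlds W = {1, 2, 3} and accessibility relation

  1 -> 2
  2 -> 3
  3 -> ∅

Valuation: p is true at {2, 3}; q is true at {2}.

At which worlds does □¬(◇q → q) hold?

{3}

1: successors {2}; ¬(◇q → q) there: 2:F. ✗
2: successors {3}; ¬(◇q → q) there: 3:F. ✗
3: no successors, so □¬(◇q → q) holds vacuously. ✓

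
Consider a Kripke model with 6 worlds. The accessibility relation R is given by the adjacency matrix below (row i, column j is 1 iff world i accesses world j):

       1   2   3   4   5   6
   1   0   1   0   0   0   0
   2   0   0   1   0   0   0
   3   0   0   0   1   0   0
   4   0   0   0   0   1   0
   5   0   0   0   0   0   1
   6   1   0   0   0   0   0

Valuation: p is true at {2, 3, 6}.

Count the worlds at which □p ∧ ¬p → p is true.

1: □p ∧ ¬p is T, p is F. ✗
2: □p ∧ ¬p is F, p is T. ✓
3: □p ∧ ¬p is F, p is T. ✓
4: □p ∧ ¬p is F, p is F. ✓
5: □p ∧ ¬p is T, p is F. ✗
6: □p ∧ ¬p is F, p is T. ✓
Satisfying worlds: {2, 3, 4, 6}.

4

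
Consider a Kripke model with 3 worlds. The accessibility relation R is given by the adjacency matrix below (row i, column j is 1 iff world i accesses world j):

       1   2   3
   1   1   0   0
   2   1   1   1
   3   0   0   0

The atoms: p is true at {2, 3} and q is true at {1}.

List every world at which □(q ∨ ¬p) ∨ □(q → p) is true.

{1, 3}

1: □(q ∨ ¬p) is T, □(q → p) is F. ✓
2: □(q ∨ ¬p) is F, □(q → p) is F. ✗
3: □(q ∨ ¬p) is T, □(q → p) is T. ✓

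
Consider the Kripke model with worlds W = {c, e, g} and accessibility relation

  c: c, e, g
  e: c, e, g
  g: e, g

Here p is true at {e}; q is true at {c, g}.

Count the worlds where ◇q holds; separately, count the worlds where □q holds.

3 and 0

For ◇q:
c: successors {c, e, g}; q there: c:T, e:F, g:T. ✓
e: successors {c, e, g}; q there: c:T, e:F, g:T. ✓
g: successors {e, g}; q there: e:F, g:T. ✓
— 3 worlds.
For □q:
c: successors {c, e, g}; q there: c:T, e:F, g:T. ✗
e: successors {c, e, g}; q there: c:T, e:F, g:T. ✗
g: successors {e, g}; q there: e:F, g:T. ✗
— 0 worlds.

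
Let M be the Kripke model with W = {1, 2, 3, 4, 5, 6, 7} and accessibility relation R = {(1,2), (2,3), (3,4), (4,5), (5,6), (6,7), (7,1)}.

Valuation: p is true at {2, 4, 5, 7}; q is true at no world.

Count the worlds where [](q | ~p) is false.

4

1: successors {2}; q | ~p there: 2:F. ✗
2: successors {3}; q | ~p there: 3:T. ✓
3: successors {4}; q | ~p there: 4:F. ✗
4: successors {5}; q | ~p there: 5:F. ✗
5: successors {6}; q | ~p there: 6:T. ✓
6: successors {7}; q | ~p there: 7:F. ✗
7: successors {1}; q | ~p there: 1:T. ✓
Satisfying worlds: {2, 5, 7}.
So [](q | ~p) fails at the other 4 worlds.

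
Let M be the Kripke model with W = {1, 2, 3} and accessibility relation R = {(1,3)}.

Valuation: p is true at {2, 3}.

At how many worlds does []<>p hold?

1: successors {3}; <>p there: 3:F. ✗
2: no successors, so []<>p holds vacuously. ✓
3: no successors, so []<>p holds vacuously. ✓
Satisfying worlds: {2, 3}.

2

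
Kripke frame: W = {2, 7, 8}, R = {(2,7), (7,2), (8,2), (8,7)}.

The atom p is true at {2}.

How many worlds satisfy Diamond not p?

2: successors {7}; not p there: 7:T. ✓
7: successors {2}; not p there: 2:F. ✗
8: successors {2, 7}; not p there: 2:F, 7:T. ✓
Satisfying worlds: {2, 8}.

2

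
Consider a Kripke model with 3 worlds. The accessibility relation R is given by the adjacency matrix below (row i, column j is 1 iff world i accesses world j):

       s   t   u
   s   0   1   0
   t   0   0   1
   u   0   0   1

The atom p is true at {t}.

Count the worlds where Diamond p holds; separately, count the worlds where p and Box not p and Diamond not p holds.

1 and 1

For Diamond p:
s: successors {t}; p there: t:T. ✓
t: successors {u}; p there: u:F. ✗
u: successors {u}; p there: u:F. ✗
— 1 world.
For p and Box not p and Diamond not p:
s: p and Box not p is F, Diamond not p is F. ✗
t: p and Box not p is T, Diamond not p is T. ✓
u: p and Box not p is F, Diamond not p is T. ✗
— 1 world.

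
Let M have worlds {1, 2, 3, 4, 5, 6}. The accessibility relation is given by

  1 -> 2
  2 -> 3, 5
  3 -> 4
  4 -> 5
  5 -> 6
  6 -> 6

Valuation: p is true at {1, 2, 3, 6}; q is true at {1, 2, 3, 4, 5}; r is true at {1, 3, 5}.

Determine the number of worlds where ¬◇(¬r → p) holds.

1

1: ◇(¬r → p) is T. ✗
2: ◇(¬r → p) is T. ✗
3: ◇(¬r → p) is F. ✓
4: ◇(¬r → p) is T. ✗
5: ◇(¬r → p) is T. ✗
6: ◇(¬r → p) is T. ✗
Satisfying worlds: {3}.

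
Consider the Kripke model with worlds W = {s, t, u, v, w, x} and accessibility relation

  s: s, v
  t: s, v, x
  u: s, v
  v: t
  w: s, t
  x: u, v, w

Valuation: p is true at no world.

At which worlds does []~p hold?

s: successors {s, v}; ~p there: s:T, v:T. ✓
t: successors {s, v, x}; ~p there: s:T, v:T, x:T. ✓
u: successors {s, v}; ~p there: s:T, v:T. ✓
v: successors {t}; ~p there: t:T. ✓
w: successors {s, t}; ~p there: s:T, t:T. ✓
x: successors {u, v, w}; ~p there: u:T, v:T, w:T. ✓

{s, t, u, v, w, x}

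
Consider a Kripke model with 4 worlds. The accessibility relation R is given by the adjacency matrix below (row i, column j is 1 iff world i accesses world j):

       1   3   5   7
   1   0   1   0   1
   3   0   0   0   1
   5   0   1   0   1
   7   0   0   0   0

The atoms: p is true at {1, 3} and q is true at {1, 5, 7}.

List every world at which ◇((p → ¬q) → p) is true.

{1, 5}

1: successors {3, 7}; (p → ¬q) → p there: 3:T, 7:F. ✓
3: successors {7}; (p → ¬q) → p there: 7:F. ✗
5: successors {3, 7}; (p → ¬q) → p there: 3:T, 7:F. ✓
7: no successors, so ◇((p → ¬q) → p) fails. ✗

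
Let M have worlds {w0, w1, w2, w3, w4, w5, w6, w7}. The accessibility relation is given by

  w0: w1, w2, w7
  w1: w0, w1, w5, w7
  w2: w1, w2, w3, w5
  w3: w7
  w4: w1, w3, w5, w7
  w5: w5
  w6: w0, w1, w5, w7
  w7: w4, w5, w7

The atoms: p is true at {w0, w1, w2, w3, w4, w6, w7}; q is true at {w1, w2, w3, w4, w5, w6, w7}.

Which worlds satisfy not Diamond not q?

{w0, w2, w3, w4, w5, w7}

w0: Diamond not q is F. ✓
w1: Diamond not q is T. ✗
w2: Diamond not q is F. ✓
w3: Diamond not q is F. ✓
w4: Diamond not q is F. ✓
w5: Diamond not q is F. ✓
w6: Diamond not q is T. ✗
w7: Diamond not q is F. ✓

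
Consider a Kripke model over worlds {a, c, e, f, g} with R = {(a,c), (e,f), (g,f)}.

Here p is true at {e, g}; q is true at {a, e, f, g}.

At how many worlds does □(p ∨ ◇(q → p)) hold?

a: successors {c}; p ∨ ◇(q → p) there: c:F. ✗
c: no successors, so □(p ∨ ◇(q → p)) holds vacuously. ✓
e: successors {f}; p ∨ ◇(q → p) there: f:F. ✗
f: no successors, so □(p ∨ ◇(q → p)) holds vacuously. ✓
g: successors {f}; p ∨ ◇(q → p) there: f:F. ✗
Satisfying worlds: {c, f}.

2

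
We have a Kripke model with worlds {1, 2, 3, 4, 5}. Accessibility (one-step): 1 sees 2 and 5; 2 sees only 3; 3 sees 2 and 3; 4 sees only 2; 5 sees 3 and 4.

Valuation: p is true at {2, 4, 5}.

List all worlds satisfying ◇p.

{1, 3, 4, 5}

1: successors {2, 5}; p there: 2:T, 5:T. ✓
2: successors {3}; p there: 3:F. ✗
3: successors {2, 3}; p there: 2:T, 3:F. ✓
4: successors {2}; p there: 2:T. ✓
5: successors {3, 4}; p there: 3:F, 4:T. ✓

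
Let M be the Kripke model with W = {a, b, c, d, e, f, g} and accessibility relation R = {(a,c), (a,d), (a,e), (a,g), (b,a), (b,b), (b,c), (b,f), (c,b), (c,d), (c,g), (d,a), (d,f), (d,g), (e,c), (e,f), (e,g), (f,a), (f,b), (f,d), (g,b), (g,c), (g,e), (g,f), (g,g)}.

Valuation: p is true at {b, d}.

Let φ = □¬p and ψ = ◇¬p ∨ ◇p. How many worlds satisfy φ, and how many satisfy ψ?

For □¬p:
a: successors {c, d, e, g}; ¬p there: c:T, d:F, e:T, g:T. ✗
b: successors {a, b, c, f}; ¬p there: a:T, b:F, c:T, f:T. ✗
c: successors {b, d, g}; ¬p there: b:F, d:F, g:T. ✗
d: successors {a, f, g}; ¬p there: a:T, f:T, g:T. ✓
e: successors {c, f, g}; ¬p there: c:T, f:T, g:T. ✓
f: successors {a, b, d}; ¬p there: a:T, b:F, d:F. ✗
g: successors {b, c, e, f, g}; ¬p there: b:F, c:T, e:T, f:T, g:T. ✗
— 2 worlds.
For ◇¬p ∨ ◇p:
a: ◇¬p is T, ◇p is T. ✓
b: ◇¬p is T, ◇p is T. ✓
c: ◇¬p is T, ◇p is T. ✓
d: ◇¬p is T, ◇p is F. ✓
e: ◇¬p is T, ◇p is F. ✓
f: ◇¬p is T, ◇p is T. ✓
g: ◇¬p is T, ◇p is T. ✓
— 7 worlds.

2 and 7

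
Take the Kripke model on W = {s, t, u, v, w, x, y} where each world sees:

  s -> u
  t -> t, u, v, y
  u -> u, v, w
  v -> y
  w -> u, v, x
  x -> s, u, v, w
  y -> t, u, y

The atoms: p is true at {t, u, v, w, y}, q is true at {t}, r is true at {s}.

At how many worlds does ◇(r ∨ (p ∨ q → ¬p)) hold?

2

s: successors {u}; r ∨ (p ∨ q → ¬p) there: u:F. ✗
t: successors {t, u, v, y}; r ∨ (p ∨ q → ¬p) there: t:F, u:F, v:F, y:F. ✗
u: successors {u, v, w}; r ∨ (p ∨ q → ¬p) there: u:F, v:F, w:F. ✗
v: successors {y}; r ∨ (p ∨ q → ¬p) there: y:F. ✗
w: successors {u, v, x}; r ∨ (p ∨ q → ¬p) there: u:F, v:F, x:T. ✓
x: successors {s, u, v, w}; r ∨ (p ∨ q → ¬p) there: s:T, u:F, v:F, w:F. ✓
y: successors {t, u, y}; r ∨ (p ∨ q → ¬p) there: t:F, u:F, y:F. ✗
Satisfying worlds: {w, x}.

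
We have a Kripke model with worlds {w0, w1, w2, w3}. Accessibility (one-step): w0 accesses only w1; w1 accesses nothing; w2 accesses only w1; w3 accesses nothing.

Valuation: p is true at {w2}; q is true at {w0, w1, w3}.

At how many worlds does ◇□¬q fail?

w0: successors {w1}; □¬q there: w1:T. ✓
w1: no successors, so ◇□¬q fails. ✗
w2: successors {w1}; □¬q there: w1:T. ✓
w3: no successors, so ◇□¬q fails. ✗
Satisfying worlds: {w0, w2}.
So ◇□¬q fails at the other 2 worlds.

2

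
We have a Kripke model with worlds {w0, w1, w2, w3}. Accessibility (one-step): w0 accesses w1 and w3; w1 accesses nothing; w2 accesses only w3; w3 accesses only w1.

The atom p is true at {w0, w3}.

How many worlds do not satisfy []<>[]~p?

2

w0: successors {w1, w3}; <>[]~p there: w1:F, w3:T. ✗
w1: no successors, so []<>[]~p holds vacuously. ✓
w2: successors {w3}; <>[]~p there: w3:T. ✓
w3: successors {w1}; <>[]~p there: w1:F. ✗
Satisfying worlds: {w1, w2}.
So []<>[]~p fails at the other 2 worlds.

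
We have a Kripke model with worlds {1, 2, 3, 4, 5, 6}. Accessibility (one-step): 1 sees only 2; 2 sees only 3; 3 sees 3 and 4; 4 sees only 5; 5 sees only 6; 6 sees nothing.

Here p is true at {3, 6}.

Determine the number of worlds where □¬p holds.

1: successors {2}; ¬p there: 2:T. ✓
2: successors {3}; ¬p there: 3:F. ✗
3: successors {3, 4}; ¬p there: 3:F, 4:T. ✗
4: successors {5}; ¬p there: 5:T. ✓
5: successors {6}; ¬p there: 6:F. ✗
6: no successors, so □¬p holds vacuously. ✓
Satisfying worlds: {1, 4, 6}.

3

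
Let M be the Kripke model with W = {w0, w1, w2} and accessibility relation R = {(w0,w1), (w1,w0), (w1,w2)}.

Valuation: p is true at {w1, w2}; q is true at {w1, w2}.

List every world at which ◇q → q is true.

{w1, w2}

w0: ◇q is T, q is F. ✗
w1: ◇q is T, q is T. ✓
w2: ◇q is F, q is T. ✓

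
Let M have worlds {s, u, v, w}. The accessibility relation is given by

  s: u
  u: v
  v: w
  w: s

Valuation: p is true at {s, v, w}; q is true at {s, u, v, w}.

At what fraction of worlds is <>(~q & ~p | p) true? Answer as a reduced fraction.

s: successors {u}; ~q & ~p | p there: u:F. ✗
u: successors {v}; ~q & ~p | p there: v:T. ✓
v: successors {w}; ~q & ~p | p there: w:T. ✓
w: successors {s}; ~q & ~p | p there: s:T. ✓
That's 3 of 4 worlds, so 3/4.

3/4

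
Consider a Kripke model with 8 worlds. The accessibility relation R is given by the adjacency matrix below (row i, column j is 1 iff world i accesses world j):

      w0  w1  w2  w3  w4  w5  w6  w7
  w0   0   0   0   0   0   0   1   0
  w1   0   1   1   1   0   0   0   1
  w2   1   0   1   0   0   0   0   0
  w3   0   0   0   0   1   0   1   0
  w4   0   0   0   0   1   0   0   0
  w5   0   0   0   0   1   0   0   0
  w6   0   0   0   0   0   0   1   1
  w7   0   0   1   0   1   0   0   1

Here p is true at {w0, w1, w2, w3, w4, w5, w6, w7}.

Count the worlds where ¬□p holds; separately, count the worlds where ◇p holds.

For ¬□p:
w0: □p is T. ✗
w1: □p is T. ✗
w2: □p is T. ✗
w3: □p is T. ✗
w4: □p is T. ✗
w5: □p is T. ✗
w6: □p is T. ✗
w7: □p is T. ✗
— 0 worlds.
For ◇p:
w0: successors {w6}; p there: w6:T. ✓
w1: successors {w1, w2, w3, w7}; p there: w1:T, w2:T, w3:T, w7:T. ✓
w2: successors {w0, w2}; p there: w0:T, w2:T. ✓
w3: successors {w4, w6}; p there: w4:T, w6:T. ✓
w4: successors {w4}; p there: w4:T. ✓
w5: successors {w4}; p there: w4:T. ✓
w6: successors {w6, w7}; p there: w6:T, w7:T. ✓
w7: successors {w2, w4, w7}; p there: w2:T, w4:T, w7:T. ✓
— 8 worlds.

0 and 8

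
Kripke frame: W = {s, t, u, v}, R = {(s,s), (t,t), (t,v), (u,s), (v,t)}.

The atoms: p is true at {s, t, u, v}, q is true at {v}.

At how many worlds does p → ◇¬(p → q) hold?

s: p is T, ◇¬(p → q) is T. ✓
t: p is T, ◇¬(p → q) is T. ✓
u: p is T, ◇¬(p → q) is T. ✓
v: p is T, ◇¬(p → q) is T. ✓
Satisfying worlds: {s, t, u, v}.

4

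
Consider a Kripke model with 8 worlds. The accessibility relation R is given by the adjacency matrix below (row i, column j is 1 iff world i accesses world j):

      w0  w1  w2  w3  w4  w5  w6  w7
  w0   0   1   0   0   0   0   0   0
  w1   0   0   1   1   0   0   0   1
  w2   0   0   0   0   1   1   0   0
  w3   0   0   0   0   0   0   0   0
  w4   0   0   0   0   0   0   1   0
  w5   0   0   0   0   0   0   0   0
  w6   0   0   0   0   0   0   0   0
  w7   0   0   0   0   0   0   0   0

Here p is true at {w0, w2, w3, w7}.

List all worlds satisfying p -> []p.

w0: p is T, []p is F. ✗
w1: p is F, []p is T. ✓
w2: p is T, []p is F. ✗
w3: p is T, []p is T. ✓
w4: p is F, []p is F. ✓
w5: p is F, []p is T. ✓
w6: p is F, []p is T. ✓
w7: p is T, []p is T. ✓

{w1, w3, w4, w5, w6, w7}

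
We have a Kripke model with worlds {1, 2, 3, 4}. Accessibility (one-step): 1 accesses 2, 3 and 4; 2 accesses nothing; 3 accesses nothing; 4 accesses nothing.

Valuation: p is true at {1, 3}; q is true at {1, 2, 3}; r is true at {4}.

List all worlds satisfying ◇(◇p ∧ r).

1: successors {2, 3, 4}; ◇p ∧ r there: 2:F, 3:F, 4:F. ✗
2: no successors, so ◇(◇p ∧ r) fails. ✗
3: no successors, so ◇(◇p ∧ r) fails. ✗
4: no successors, so ◇(◇p ∧ r) fails. ✗

∅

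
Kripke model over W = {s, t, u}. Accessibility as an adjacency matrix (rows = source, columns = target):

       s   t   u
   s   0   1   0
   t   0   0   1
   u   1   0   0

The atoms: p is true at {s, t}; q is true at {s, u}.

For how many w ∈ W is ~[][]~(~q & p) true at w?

s: [][]~(~q & p) is T. ✗
t: [][]~(~q & p) is T. ✗
u: [][]~(~q & p) is F. ✓
Satisfying worlds: {u}.

1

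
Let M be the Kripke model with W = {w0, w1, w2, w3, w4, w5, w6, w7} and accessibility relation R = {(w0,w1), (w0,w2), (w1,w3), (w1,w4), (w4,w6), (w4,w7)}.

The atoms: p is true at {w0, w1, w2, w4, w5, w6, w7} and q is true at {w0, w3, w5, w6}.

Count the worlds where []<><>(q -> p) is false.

3

w0: successors {w1, w2}; <><>(q -> p) there: w1:T, w2:F. ✗
w1: successors {w3, w4}; <><>(q -> p) there: w3:F, w4:F. ✗
w2: no successors, so []<><>(q -> p) holds vacuously. ✓
w3: no successors, so []<><>(q -> p) holds vacuously. ✓
w4: successors {w6, w7}; <><>(q -> p) there: w6:F, w7:F. ✗
w5: no successors, so []<><>(q -> p) holds vacuously. ✓
w6: no successors, so []<><>(q -> p) holds vacuously. ✓
w7: no successors, so []<><>(q -> p) holds vacuously. ✓
Satisfying worlds: {w2, w3, w5, w6, w7}.
So []<><>(q -> p) fails at the other 3 worlds.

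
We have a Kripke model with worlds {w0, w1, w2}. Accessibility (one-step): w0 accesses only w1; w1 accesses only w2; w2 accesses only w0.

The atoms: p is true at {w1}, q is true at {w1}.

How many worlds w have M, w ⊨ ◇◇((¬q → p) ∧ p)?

1

w0: successors {w1}; ◇((¬q → p) ∧ p) there: w1:F. ✗
w1: successors {w2}; ◇((¬q → p) ∧ p) there: w2:F. ✗
w2: successors {w0}; ◇((¬q → p) ∧ p) there: w0:T. ✓
Satisfying worlds: {w2}.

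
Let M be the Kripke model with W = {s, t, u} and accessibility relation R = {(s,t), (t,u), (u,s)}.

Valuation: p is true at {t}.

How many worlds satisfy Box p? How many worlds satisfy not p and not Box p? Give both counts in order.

1 and 1

For Box p:
s: successors {t}; p there: t:T. ✓
t: successors {u}; p there: u:F. ✗
u: successors {s}; p there: s:F. ✗
— 1 world.
For not p and not Box p:
s: not p is T, not Box p is F. ✗
t: not p is F, not Box p is T. ✗
u: not p is T, not Box p is T. ✓
— 1 world.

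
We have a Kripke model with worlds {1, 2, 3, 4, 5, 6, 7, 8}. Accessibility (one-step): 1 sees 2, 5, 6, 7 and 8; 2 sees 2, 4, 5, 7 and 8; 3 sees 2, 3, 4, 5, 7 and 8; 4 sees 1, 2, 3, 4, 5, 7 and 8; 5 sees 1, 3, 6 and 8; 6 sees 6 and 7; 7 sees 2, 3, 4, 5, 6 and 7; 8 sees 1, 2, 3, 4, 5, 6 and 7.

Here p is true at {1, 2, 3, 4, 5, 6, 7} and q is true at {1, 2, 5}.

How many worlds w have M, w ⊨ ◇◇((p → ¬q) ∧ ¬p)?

7

1: successors {2, 5, 6, 7, 8}; ◇((p → ¬q) ∧ ¬p) there: 2:T, 5:T, 6:F, 7:F, 8:F. ✓
2: successors {2, 4, 5, 7, 8}; ◇((p → ¬q) ∧ ¬p) there: 2:T, 4:T, 5:T, 7:F, 8:F. ✓
3: successors {2, 3, 4, 5, 7, 8}; ◇((p → ¬q) ∧ ¬p) there: 2:T, 3:T, 4:T, 5:T, 7:F, 8:F. ✓
4: successors {1, 2, 3, 4, 5, 7, 8}; ◇((p → ¬q) ∧ ¬p) there: 1:T, 2:T, 3:T, 4:T, 5:T, 7:F, 8:F. ✓
5: successors {1, 3, 6, 8}; ◇((p → ¬q) ∧ ¬p) there: 1:T, 3:T, 6:F, 8:F. ✓
6: successors {6, 7}; ◇((p → ¬q) ∧ ¬p) there: 6:F, 7:F. ✗
7: successors {2, 3, 4, 5, 6, 7}; ◇((p → ¬q) ∧ ¬p) there: 2:T, 3:T, 4:T, 5:T, 6:F, 7:F. ✓
8: successors {1, 2, 3, 4, 5, 6, 7}; ◇((p → ¬q) ∧ ¬p) there: 1:T, 2:T, 3:T, 4:T, 5:T, 6:F, 7:F. ✓
Satisfying worlds: {1, 2, 3, 4, 5, 7, 8}.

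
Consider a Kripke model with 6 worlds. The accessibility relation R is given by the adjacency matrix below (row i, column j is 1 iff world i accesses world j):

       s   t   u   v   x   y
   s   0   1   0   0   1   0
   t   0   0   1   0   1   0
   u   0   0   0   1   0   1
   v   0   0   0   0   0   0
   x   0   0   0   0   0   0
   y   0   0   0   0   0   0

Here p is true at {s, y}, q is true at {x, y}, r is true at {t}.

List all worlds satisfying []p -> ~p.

{s, t, u, v, x}

s: []p is F, ~p is F. ✓
t: []p is F, ~p is T. ✓
u: []p is F, ~p is T. ✓
v: []p is T, ~p is T. ✓
x: []p is T, ~p is T. ✓
y: []p is T, ~p is F. ✗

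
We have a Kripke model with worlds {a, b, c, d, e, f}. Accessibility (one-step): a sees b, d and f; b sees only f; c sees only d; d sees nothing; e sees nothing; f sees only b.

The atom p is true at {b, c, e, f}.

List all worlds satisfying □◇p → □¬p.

{a, c, d, e}

a: □◇p is F, □¬p is F. ✓
b: □◇p is T, □¬p is F. ✗
c: □◇p is F, □¬p is T. ✓
d: □◇p is T, □¬p is T. ✓
e: □◇p is T, □¬p is T. ✓
f: □◇p is T, □¬p is F. ✗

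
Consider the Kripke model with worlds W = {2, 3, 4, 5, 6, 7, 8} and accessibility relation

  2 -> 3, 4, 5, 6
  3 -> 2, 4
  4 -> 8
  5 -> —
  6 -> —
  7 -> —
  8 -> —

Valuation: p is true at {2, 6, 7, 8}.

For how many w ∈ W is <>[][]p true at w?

2: successors {3, 4, 5, 6}; [][]p there: 3:F, 4:T, 5:T, 6:T. ✓
3: successors {2, 4}; [][]p there: 2:F, 4:T. ✓
4: successors {8}; [][]p there: 8:T. ✓
5: no successors, so <>[][]p fails. ✗
6: no successors, so <>[][]p fails. ✗
7: no successors, so <>[][]p fails. ✗
8: no successors, so <>[][]p fails. ✗
Satisfying worlds: {2, 3, 4}.

3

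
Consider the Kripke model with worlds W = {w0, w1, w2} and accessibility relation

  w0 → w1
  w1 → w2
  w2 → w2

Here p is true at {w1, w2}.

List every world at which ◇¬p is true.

w0: successors {w1}; ¬p there: w1:F. ✗
w1: successors {w2}; ¬p there: w2:F. ✗
w2: successors {w2}; ¬p there: w2:F. ✗

∅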